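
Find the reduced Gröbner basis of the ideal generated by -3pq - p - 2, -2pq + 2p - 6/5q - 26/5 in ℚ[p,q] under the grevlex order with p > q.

G = {q² + 32/9q + 23/9, p - 9/20q - 29/20}

This is the nonlinear analogue of row-reducing a linear system.

f_1 = -3pq - p - 2, LT = pq.
f_2 = -2pq + 2p - 6/5q - 26/5, LT = pq.

S(f_1,f_2): lcm = pq. S = 4/3p - ⅗q - 29/15.
  leading term p: no divisor's leading term divides it; move 4/3p to the remainder.
  leading term q: no divisor's leading term divides it; move -⅗q to the remainder.
  leading term 1: no divisor's leading term divides it; move -29/15 to the remainder.
  remainder 4/3p - ⅗q - 29/15 ≠ 0; add g_3 = 4/3p - ⅗q - 29/15 to the basis.

S(f_1,g_3): lcm = pq. S = 9/20q² + ⅓p + 29/20q + ⅔.
  leading term q²: no divisor's leading term divides it; move 9/20q² to the remainder.
  leading term p: subtract (¼)·g_3 from ⅓p + 29/20q + ⅔ → 8/5q + 23/20
  leading term q: no divisor's leading term divides it; move 8/5q to the remainder.
  leading term 1: no divisor's leading term divides it; move 23/20 to the remainder.
  remainder 9/20q² + 8/5q + 23/20 ≠ 0; add g_4 = 9/20q² + 8/5q + 23/20 to the basis.

The other S-polynomials (S(f_2,g_3), S(f_1,g_4), S(f_2,g_4), S(g_3,g_4)) all reduce to 0 modulo the current basis, so we have a Gröbner basis.
Inter-reduce: drop elements whose leading term is divisible by another's, tail-reduce, and make monic.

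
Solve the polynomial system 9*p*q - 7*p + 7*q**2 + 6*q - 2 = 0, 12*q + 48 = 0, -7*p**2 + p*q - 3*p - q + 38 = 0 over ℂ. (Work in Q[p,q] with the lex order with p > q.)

{(2, -4)}

Compute a lex Gröbner basis by Buchberger's algorithm.
f_1 = 9*p*q - 7*p + 7*q**2 + 6*q - 2, LT = p*q.
f_2 = 12*q + 48, LT = q.
f_3 = -7*p**2 + p*q - 3*p - q + 38, LT = p**2.

S(f_1,f_2): lcm = p*q. S = -43/9*p + 7/9*q**2 + 2/3*q - 2/9.
  leading term p: no divisor's leading term divides it; move -43/9*p to the remainder.
  leading term q**2: subtract (7/108*q)·f_2 from 7/9*q**2 + 2/3*q - 2/9 → -22/9*q - 2/9
  leading term q: subtract (-11/54)·f_2 from -22/9*q - 2/9 → 86/9
  leading term 1: no divisor's leading term divides it; move 86/9 to the remainder.
  remainder -43/9*p + 86/9 ≠ 0; add h_4 = -43/9*p + 86/9 to the basis.

The other S-polynomials (S(f_1,f_3), S(f_2,f_3), S(f_1,h_4), S(f_2,h_4), S(f_3,h_4)) all reduce to 0 modulo the current basis, so we have a Gröbner basis.
Inter-reduce: drop elements whose leading term is divisible by another's, tail-reduce, and make monic.
Reduced Gröbner basis: {p - 2, q + 4}.

From the last basis element, q + 4 = 0, so q takes values in {-4}. Each choice, substituted upward through the basis, yields the corresponding point(s) of the solution set.
  q = -4: the earlier basis element becomes p - 2 = 0, giving p = 2 — point (2, -4).
Each listed point satisfies every original equation (direct substitution).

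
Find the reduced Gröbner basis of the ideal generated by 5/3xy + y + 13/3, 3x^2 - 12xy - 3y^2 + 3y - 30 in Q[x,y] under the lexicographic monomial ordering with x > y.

G = {x + 5/13y^3 - 17/13y^2 - 19/65y - 3/5, y^4 - 17/5y^3 - 19/25y^2 - 78/25y - 169/25}

Buchberger's algorithm terminates because the ascending chain of leading-term ideals stabilizes.

f_1 = 5/3xy + y + 13/3, LT = xy.
f_2 = 3x^2 - 12xy - 3y^2 + 3y - 30, LT = x^2.

S(f_1,f_2): lcm = x^2y. S = 4xy^2 + 3/5xy + 13/5x + y^3 - y^2 + 10y.
  leading term xy^2: subtract (12/5y)·f_1 from 4xy^2 + 3/5xy + 13/5x + y^3 - y^2 + 10y → 3/5xy + 13/5x + y^3 - 17/5y^2 - 2/5y
  leading term xy: subtract (9/25)·f_1 from 3/5xy + 13/5x + y^3 - 17/5y^2 - 2/5y → 13/5x + y^3 - 17/5y^2 - 19/25y - 39/25
  leading term x: no divisor's leading term divides it; move 13/5x to the remainder.
  leading term y^3: no divisor's leading term divides it; move y^3 to the remainder.
  leading term y^2: no divisor's leading term divides it; move -17/5y^2 to the remainder.
  leading term y: no divisor's leading term divides it; move -19/25y to the remainder.
  leading term 1: no divisor's leading term divides it; move -39/25 to the remainder.
  remainder 13/5x + y^3 - 17/5y^2 - 19/25y - 39/25 ≠ 0; add g_3 = 13/5x + y^3 - 17/5y^2 - 19/25y - 39/25 to the basis.

S(f_1,g_3): lcm = xy. S = -5/13y^4 + 17/13y^3 + 19/65y^2 + 6/5y + 13/5.
  leading term y^4: no divisor's leading term divides it; move -5/13y^4 to the remainder.
  leading term y^3: no divisor's leading term divides it; move 17/13y^3 to the remainder.
  leading term y^2: no divisor's leading term divides it; move 19/65y^2 to the remainder.
  leading term y: no divisor's leading term divides it; move 6/5y to the remainder.
  leading term 1: no divisor's leading term divides it; move 13/5 to the remainder.
  remainder -5/13y^4 + 17/13y^3 + 19/65y^2 + 6/5y + 13/5 ≠ 0; add g_4 = -5/13y^4 + 17/13y^3 + 19/65y^2 + 6/5y + 13/5 to the basis.

The other S-polynomials (S(f_2,g_3), S(f_1,g_4), S(f_2,g_4), S(g_3,g_4)) all reduce to 0 modulo the current basis, so we have a Gröbner basis.
Inter-reduce: drop elements whose leading term is divisible by another's, tail-reduce, and make monic.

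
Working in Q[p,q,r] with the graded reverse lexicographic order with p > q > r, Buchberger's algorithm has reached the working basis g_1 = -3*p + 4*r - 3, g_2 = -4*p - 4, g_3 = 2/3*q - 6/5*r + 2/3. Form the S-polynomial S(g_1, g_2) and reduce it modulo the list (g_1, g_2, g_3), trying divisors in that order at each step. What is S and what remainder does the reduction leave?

lcm(LM(g_1), LM(g_2)) = p.
S = (lcm/LT(g_1))·g_1 − (lcm/LT(g_2))·g_2 = -4/3*r.
Reduce S modulo (g_1, g_2, g_3) in that order:
  leading term r: no divisor's leading term divides it; move -4/3*r to the remainder.
The remainder -4/3*r is nonzero, so it would be added as the next basis element.

S(g_1, g_2) = -4/3*r; remainder on division = -4/3*r.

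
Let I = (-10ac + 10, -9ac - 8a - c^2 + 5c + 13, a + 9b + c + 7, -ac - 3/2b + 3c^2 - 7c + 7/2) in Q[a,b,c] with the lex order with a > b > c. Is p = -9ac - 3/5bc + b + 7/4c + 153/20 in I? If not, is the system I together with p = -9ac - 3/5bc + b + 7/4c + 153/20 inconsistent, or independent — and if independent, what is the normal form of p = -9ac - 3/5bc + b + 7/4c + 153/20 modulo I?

-9ac - 3/5bc + b + 7/4c + 153/20 lies in I (it reduces to 0).

First compute the reduced Gröbner basis of I by Buchberger's algorithm.
f_1 = -10ac + 10, LT = ac.
f_2 = -9ac - 8a - c^2 + 5c + 13, LT = ac.
f_3 = a + 9b + c + 7, LT = a.
f_4 = -ac - 3/2b + 3c^2 - 7c + 7/2, LT = ac.

S(f_1,f_2): lcm = ac. S = -8/9a - 1/9c^2 + 5/9c + 4/9.
  leading term a: subtract (-8/9)·f_3 from -8/9a - 1/9c^2 + 5/9c + 4/9 → 8b - 1/9c^2 + 13/9c + 20/3
  leading term b: no divisor's leading term divides it; move 8b to the remainder.
  leading term c^2: no divisor's leading term divides it; move -1/9c^2 to the remainder.
  leading term c: no divisor's leading term divides it; move 13/9c to the remainder.
  leading term 1: no divisor's leading term divides it; move 20/3 to the remainder.
  remainder 8b - 1/9c^2 + 13/9c + 20/3 ≠ 0; add h_5 = 8b - 1/9c^2 + 13/9c + 20/3 to the basis.

S(f_1,f_3): lcm = ac. S = -9bc - c^2 - 7c - 1.
  leading term bc: subtract (-9/8c)·h_5 from -9bc - c^2 - 7c - 1 → -1/8c^3 + 5/8c^2 + 1/2c - 1
  leading term c^3: no divisor's leading term divides it; move -1/8c^3 to the remainder.
  leading term c^2: no divisor's leading term divides it; move 5/8c^2 to the remainder.
  leading term c: no divisor's leading term divides it; move 1/2c to the remainder.
  leading term 1: no divisor's leading term divides it; move -1 to the remainder.
  remainder -1/8c^3 + 5/8c^2 + 1/2c - 1 ≠ 0; add h_6 = -1/8c^3 + 5/8c^2 + 1/2c - 1 to the basis.

S(f_1,f_4): lcm = ac. S = -3/2b + 3c^2 - 7c + 5/2.
  leading term b: subtract (-3/16)·h_5 from -3/2b + 3c^2 - 7c + 5/2 → 143/48c^2 - 323/48c + 15/4
  leading term c^2: no divisor's leading term divides it; move 143/48c^2 to the remainder.
  leading term c: no divisor's leading term divides it; move -323/48c to the remainder.
  leading term 1: no divisor's leading term divides it; move 15/4 to the remainder.
  remainder 143/48c^2 - 323/48c + 15/4 ≠ 0; add h_7 = 143/48c^2 - 323/48c + 15/4 to the basis.

S(f_4,h_6): lcm = ac^3. S = 5ac^2 + 4ac - 8a + 3/2bc^2 - 3c^4 + 7c^3 - 7/2c^2.
  leading term ac^2: subtract (-1/2c)·f_1 from 5ac^2 + 4ac - 8a + 3/2bc^2 - 3c^4 + 7c^3 - 7/2c^2 → 4ac - 8a + 3/2bc^2 - 3c^4 + 7c^3 - 7/2c^2 + 5c
  leading term ac: subtract (-2/5)·f_1 from 4ac - 8a + 3/2bc^2 - 3c^4 + 7c^3 - 7/2c^2 + 5c → -8a + 3/2bc^2 - 3c^4 + 7c^3 - 7/2c^2 + 5c + 4
  leading term a: subtract (-8)·f_3 from -8a + 3/2bc^2 - 3c^4 + 7c^3 - 7/2c^2 + 5c + 4 → 3/2bc^2 + 72b - 3c^4 + 7c^3 - 7/2c^2 + 13c + 60
  leading term bc^2: subtract (3/16c^2)·h_5 from 3/2bc^2 + 72b - 3c^4 + 7c^3 - 7/2c^2 + 13c + 60 → 72b - 143/48c^4 + 323/48c^3 - 19/4c^2 + 13c + 60
  leading term b: subtract (9)·h_5 from 72b - 143/48c^4 + 323/48c^3 - 19/4c^2 + 13c + 60 → -143/48c^4 + 323/48c^3 - 15/4c^2
  leading term c^4: subtract (143/6c)·h_6 from -143/48c^4 + 323/48c^3 - 15/4c^2 → -49/6c^3 - 47/3c^2 + 143/6c
  leading term c^3: subtract (196/3)·h_6 from -49/6c^3 - 47/3c^2 + 143/6c → -113/2c^2 - 53/6c + 196/3
  leading term c^2: subtract (-2712/143)·h_7 from -113/2c^2 - 53/6c + 196/3 → -58538/429c + 58538/429
  leading term c: no divisor's leading term divides it; move -58538/429c to the remainder.
  leading term 1: no divisor's leading term divides it; move 58538/429 to the remainder.
  remainder -58538/429c + 58538/429 ≠ 0; add h_8 = -58538/429c + 58538/429 to the basis.

The other S-polynomials (S(f_2,f_3), S(f_2,f_4), S(f_3,f_4), S(f_1,h_5), S(f_2,h_5), S(f_3,h_5), S(f_4,h_5), S(f_1,h_6), S(f_2,h_6), S(f_3,h_6), S(h_5,h_6), S(f_1,h_7), S(f_2,h_7), S(f_3,h_7), S(f_4,h_7), S(h_5,h_7), S(h_6,h_7), S(f_1,h_8), S(f_2,h_8), S(f_3,h_8), S(f_4,h_8), S(h_5,h_8), S(h_6,h_8), S(h_7,h_8)) all reduce to 0 modulo the current basis, so we have a Gröbner basis.
Inter-reduce: drop elements whose leading term is divisible by another's, tail-reduce, and make monic.
Reduced Gröbner basis: {a - 1, b + 1, c - 1}.
Label its elements g_1 = a - 1, g_2 = b + 1, g_3 = c - 1.

Reduce p = -9ac - 3/5bc + b + 7/4c + 153/20 modulo G:
  leading term ac: subtract (-9c)·g_1 from -9ac - 3/5bc + b + 7/4c + 153/20 → -3/5bc + b - 29/4c + 153/20
  leading term bc: subtract (-3/5c)·g_2 from -3/5bc + b - 29/4c + 153/20 → b - 133/20c + 153/20
  leading term b: subtract (1)·g_2 from b - 133/20c + 153/20 → -133/20c + 133/20
  leading term c: subtract (-133/20)·g_3 from -133/20c + 133/20 → 0
  normal form = 0.
Since the normal form is 0, p ∈ I.

The remainder on division by a Gröbner basis is unique — it is the normal form.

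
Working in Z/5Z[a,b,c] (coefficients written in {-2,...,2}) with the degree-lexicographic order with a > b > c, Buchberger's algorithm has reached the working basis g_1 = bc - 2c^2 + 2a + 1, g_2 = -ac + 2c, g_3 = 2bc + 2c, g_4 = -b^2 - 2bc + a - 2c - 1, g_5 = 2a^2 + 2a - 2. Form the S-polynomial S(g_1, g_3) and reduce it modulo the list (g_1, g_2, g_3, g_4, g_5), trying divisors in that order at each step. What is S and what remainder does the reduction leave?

lcm(LM(g_1), LM(g_3)) = bc.
S = (lcm/LT(g_1))·g_1 − (lcm/LT(g_3))·g_3 = -2c^2 + 2a - c + 1.
Reduce S modulo (g_1, g_2, g_3, g_4, g_5) in that order:
  leading term c^2: no divisor's leading term divides it; move -2c^2 to the remainder.
  leading term a: no divisor's leading term divides it; move 2a to the remainder.
  leading term c: no divisor's leading term divides it; move -c to the remainder.
  leading term 1: no divisor's leading term divides it; move 1 to the remainder.
The remainder -2c^2 + 2a - c + 1 is nonzero, so it would be added as the next basis element.

S(g_1, g_3) = -2c^2 + 2a - c + 1; remainder on division = -2c^2 + 2a - c + 1.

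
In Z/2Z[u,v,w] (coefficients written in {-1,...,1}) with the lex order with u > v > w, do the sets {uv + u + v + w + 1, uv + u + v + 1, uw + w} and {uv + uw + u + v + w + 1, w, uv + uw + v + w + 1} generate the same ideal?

Equality of ideals is decidable: compute both reduced Gröbner bases (unique for the ordering) and check whether they agree.
Buchberger on the first generating set:
f_1 = uv + u + v + w + 1, LT = uv.
f_2 = uv + u + v + 1, LT = uv.
f_3 = uw + w, LT = uw.

S(f_1,f_2): lcm = uv. S = w.
  reduce S modulo (f_1, f_2, f_3):
  remainder w ≠ 0; add g_4 = w to the basis.

The other S-polynomials (S(f_1,f_3), S(f_2,f_3), S(f_1,g_4), S(f_2,g_4), S(f_3,g_4)) all reduce to 0 modulo the current basis, so we have a Gröbner basis.
Inter-reduce: drop elements whose leading term is divisible by another's, tail-reduce, and make monic.
Reduced Gröbner basis: {uv + u + v + 1, w}.

Buchberger on the second generating set:
h_1 = uv + uw + u + v + w + 1, LT = uv.
h_2 = w, LT = w.
h_3 = uv + uw + v + w + 1, LT = uv.

S(h_1,h_3): lcm = uv. S = u.
  reduce S modulo (h_1, h_2, h_3):
  remainder u ≠ 0; add k_4 = u to the basis.

S(h_1,k_4): lcm = uv. S = uw + u + v + w + 1.
  reduce S modulo (h_1, h_2, h_3, k_4):
  remainder v + 1 ≠ 0; add k_5 = v + 1 to the basis.

The other S-polynomials (S(h_1,h_2), S(h_2,h_3), S(h_2,k_4), S(h_3,k_4), S(h_1,k_5), S(h_2,k_5), S(h_3,k_5), S(k_4,k_5)) all reduce to 0 modulo the current basis, so we have a Gröbner basis.
Inter-reduce: drop elements whose leading term is divisible by another's, tail-reduce, and make monic.
Reduced Gröbner basis: {u, v + 1, w}.

The bases are distinct; the ideals are different.

No, the ideals differ.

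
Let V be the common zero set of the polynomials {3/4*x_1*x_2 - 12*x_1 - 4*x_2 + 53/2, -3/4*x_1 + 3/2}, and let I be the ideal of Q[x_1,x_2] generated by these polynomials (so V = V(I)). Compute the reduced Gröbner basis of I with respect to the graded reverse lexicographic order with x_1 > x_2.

G = {x_1 - 2, x_2 - 1}

This is the nonlinear analogue of row-reducing a linear system.

f_1 = 3/4*x_1*x_2 - 12*x_1 - 4*x_2 + 53/2, LT = x_1*x_2.
f_2 = -3/4*x_1 + 3/2, LT = x_1.

S(f_1,f_2): lcm = x_1*x_2. S = -16*x_1 - 10/3*x_2 + 106/3.
  leading term x_1: subtract (64/3)·f_2 from -16*x_1 - 10/3*x_2 + 106/3 → -10/3*x_2 + 10/3
  leading term x_2: no divisor's leading term divides it; move -10/3*x_2 to the remainder.
  leading term 1: no divisor's leading term divides it; move 10/3 to the remainder.
  remainder -10/3*x_2 + 10/3 ≠ 0; add g_3 = -10/3*x_2 + 10/3 to the basis.

The other S-polynomials (S(f_1,g_3), S(f_2,g_3)) all reduce to 0 modulo the current basis, so we have a Gröbner basis.
Inter-reduce: drop elements whose leading term is divisible by another's, tail-reduce, and make monic.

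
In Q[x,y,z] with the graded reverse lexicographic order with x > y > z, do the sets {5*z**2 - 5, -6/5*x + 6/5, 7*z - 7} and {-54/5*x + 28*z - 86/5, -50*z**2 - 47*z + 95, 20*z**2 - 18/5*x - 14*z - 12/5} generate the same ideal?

Two ideals are equal iff their reduced Gröbner bases coincide (the reduced basis is unique for a fixed ordering).
Buchberger on the first generating set:
f_1 = 5*z**2 - 5, LT = z**2.
f_2 = -6/5*x + 6/5, LT = x.
f_3 = 7*z - 7, LT = z.

The S-polynomials (S(f_1,f_2), S(f_1,f_3), S(f_2,f_3)) all reduce to 0 modulo the current basis, so we have a Gröbner basis.
Inter-reduce: drop elements whose leading term is divisible by another's, tail-reduce, and make monic.
Reduced Gröbner basis: {x - 1, z - 1}.

Buchberger on the second generating set:
h_1 = -54/5*x + 28*z - 86/5, LT = x.
h_2 = -50*z**2 - 47*z + 95, LT = z**2.
h_3 = 20*z**2 - 18/5*x - 14*z - 12/5, LT = z**2.

S(h_2,h_3): lcm = z**2. S = 9/50*x + 41/25*z - 89/50.
  reduce S modulo (h_1, h_2, h_3):
  remainder 158/75*z - 31/15 ≠ 0; add k_4 = 158/75*z - 31/15 to the basis.

S(h_2,k_4): lcm = z**2. S = 3794/1975*z - 19/10.
  reduce S modulo (h_1, h_2, h_3, k_4):
  remainder -193/12482 ≠ 0; add k_5 = -193/12482 to the basis.

The other S-polynomials (S(h_1,h_2), S(h_1,h_3), S(h_1,k_4), S(h_3,k_4), S(h_1,k_5), S(h_2,k_5), S(h_3,k_5), S(k_4,k_5)) all reduce to 0 modulo the current basis, so we have a Gröbner basis.
Inter-reduce: drop elements whose leading term is divisible by another's, tail-reduce, and make monic.
Reduced Gröbner basis: {1}.

The bases are distinct; the ideals are different.

No, the ideals differ.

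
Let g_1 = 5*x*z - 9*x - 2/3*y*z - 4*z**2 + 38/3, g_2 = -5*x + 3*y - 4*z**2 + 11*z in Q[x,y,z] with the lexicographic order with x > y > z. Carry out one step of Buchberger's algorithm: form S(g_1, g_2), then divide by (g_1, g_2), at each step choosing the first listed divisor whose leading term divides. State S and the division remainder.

lcm(LM(g_1), LM(g_2)) = x*z.
S = (lcm/LT(g_1))·g_1 − (lcm/LT(g_2))·g_2 = -9/5*x + 7/15*y*z - 4/5*z**3 + 7/5*z**2 + 38/15.
Reduce S modulo (g_1, g_2) in that order:
  leading term x: subtract (9/25)·g_2 from -9/5*x + 7/15*y*z - 4/5*z**3 + 7/5*z**2 + 38/15 → 7/15*y*z - 27/25*y - 4/5*z**3 + 71/25*z**2 - 99/25*z + 38/15
  leading term y*z: no divisor's leading term divides it; move 7/15*y*z to the remainder.
  leading term y: no divisor's leading term divides it; move -27/25*y to the remainder.
  leading term z**3: no divisor's leading term divides it; move -4/5*z**3 to the remainder.
  leading term z**2: no divisor's leading term divides it; move 71/25*z**2 to the remainder.
  leading term z: no divisor's leading term divides it; move -99/25*z to the remainder.
  leading term 1: no divisor's leading term divides it; move 38/15 to the remainder.
The remainder 7/15*y*z - 27/25*y - 4/5*z**3 + 71/25*z**2 - 99/25*z + 38/15 is nonzero, so it would be added as the next basis element.

S(g_1, g_2) = -9/5*x + 7/15*y*z - 4/5*z**3 + 7/5*z**2 + 38/15; remainder on division = 7/15*y*z - 27/25*y - 4/5*z**3 + 71/25*z**2 - 99/25*z + 38/15.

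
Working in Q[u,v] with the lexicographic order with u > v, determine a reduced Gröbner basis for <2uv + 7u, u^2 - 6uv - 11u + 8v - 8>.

G = {u^2 + 10u + 8v - 8, uv + 7/2u, v^2 + 5/2v - 7/2}

f_1 = 2uv + 7u, LT = uv.
f_2 = u^2 - 6uv - 11u + 8v - 8, LT = u^2.

S(f_1,f_2): lcm = u^2v. S = 7/2u^2 + 6uv^2 + 11uv - 8v^2 + 8v.
  reduce S modulo (f_1, f_2):
  remainder -8v^2 - 20v + 28 ≠ 0; add g_3 = -8v^2 - 20v + 28 to the basis.

The other S-polynomials (S(f_1,g_3), S(f_2,g_3)) all reduce to 0 modulo the current basis, so we have a Gröbner basis.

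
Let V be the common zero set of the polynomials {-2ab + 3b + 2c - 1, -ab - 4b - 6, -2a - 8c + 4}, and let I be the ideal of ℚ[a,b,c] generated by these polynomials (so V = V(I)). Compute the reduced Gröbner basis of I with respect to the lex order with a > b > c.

f_1 = -2ab + 3b + 2c - 1, LT = ab.
f_2 = -ab - 4b - 6, LT = ab.
f_3 = -2a - 8c + 4, LT = a.

S(f_1,f_2): lcm = ab. S = -11/2b - c - 11/2.
  reduce S modulo (f_1, f_2, f_3):
  remainder -11/2b - c - 11/2 ≠ 0; add g_4 = -11/2b - c - 11/2 to the basis.

S(f_1,f_3): lcm = ab. S = -4bc + ½b - c + ½.
  reduce S modulo (f_1, f_2, f_3, g_4):
  remainder 8/11c² + 32/11c ≠ 0; add g_5 = 8/11c² + 32/11c to the basis.

The other S-polynomials (S(f_2,f_3), S(f_1,g_4), S(f_2,g_4), S(f_3,g_4), S(f_1,g_5), S(f_2,g_5), S(f_3,g_5), S(g_4,g_5)) all reduce to 0 modulo the current basis, so we have a Gröbner basis.
Inter-reduce: drop elements whose leading term is divisible by another's, tail-reduce, and make monic.

G = {a + 4c - 2, b + 2/11c + 1, c² + 4c}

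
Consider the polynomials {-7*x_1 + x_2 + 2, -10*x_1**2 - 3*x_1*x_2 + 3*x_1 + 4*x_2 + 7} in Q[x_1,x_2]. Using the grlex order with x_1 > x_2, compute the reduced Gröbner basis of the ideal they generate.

G = {x_2**2 - 135/31*x_2 - 345/31, x_1 - 1/7*x_2 - 2/7}

f_1 = -7*x_1 + x_2 + 2, LT = x_1.
f_2 = -10*x_1**2 - 3*x_1*x_2 + 3*x_1 + 4*x_2 + 7, LT = x_1**2.

S(f_1,f_2): lcm = x_1**2. S = -31/70*x_1*x_2 + 1/70*x_1 + 2/5*x_2 + 7/10.
  leading term x_1*x_2: subtract (31/490*x_2)·f_1 from -31/70*x_1*x_2 + 1/70*x_1 + 2/5*x_2 + 7/10 → -31/490*x_2**2 + 1/70*x_1 + 67/245*x_2 + 7/10
  leading term x_2**2: no divisor's leading term divides it; move -31/490*x_2**2 to the remainder.
  leading term x_1: subtract (-1/490)·f_1 from 1/70*x_1 + 67/245*x_2 + 7/10 → 27/98*x_2 + 69/98
  leading term x_2: no divisor's leading term divides it; move 27/98*x_2 to the remainder.
  leading term 1: no divisor's leading term divides it; move 69/98 to the remainder.
  remainder -31/490*x_2**2 + 27/98*x_2 + 69/98 ≠ 0; add g_3 = -31/490*x_2**2 + 27/98*x_2 + 69/98 to the basis.

The other S-polynomials (S(f_1,g_3), S(f_2,g_3)) all reduce to 0 modulo the current basis, so we have a Gröbner basis.
Inter-reduce: drop elements whose leading term is divisible by another's, tail-reduce, and make monic.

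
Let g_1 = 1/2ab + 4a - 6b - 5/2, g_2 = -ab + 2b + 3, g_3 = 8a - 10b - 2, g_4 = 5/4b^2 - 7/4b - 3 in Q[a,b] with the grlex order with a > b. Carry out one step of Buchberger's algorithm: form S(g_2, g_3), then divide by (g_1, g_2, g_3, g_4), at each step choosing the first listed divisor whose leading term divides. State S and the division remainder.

lcm(LM(g_2), LM(g_3)) = ab.
S = (lcm/LT(g_2))·g_2 − (lcm/LT(g_3))·g_3 = 5/4b^2 - 7/4b - 3.
Reduce S modulo (g_1, g_2, g_3, g_4) in that order:
  leading term b^2: subtract (1)·g_4 from 5/4b^2 - 7/4b - 3 → 0
The remainder is 0, so this S-polynomial contributes no new basis element.

S(g_2, g_3) = 5/4b^2 - 7/4b - 3; remainder on division = 0.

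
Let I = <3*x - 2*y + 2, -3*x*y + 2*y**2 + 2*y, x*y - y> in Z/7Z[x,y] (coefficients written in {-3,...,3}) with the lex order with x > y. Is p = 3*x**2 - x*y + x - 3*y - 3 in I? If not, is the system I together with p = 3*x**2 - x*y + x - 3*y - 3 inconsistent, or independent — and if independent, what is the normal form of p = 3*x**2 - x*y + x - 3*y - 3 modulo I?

3*x**2 - x*y + x - 3*y - 3 lies in I (it reduces to 0).

First compute the reduced Gröbner basis of I by Buchberger's algorithm.
f_1 = 3*x - 2*y + 2, LT = x.
f_2 = -3*x*y + 2*y**2 + 2*y, LT = x*y.
f_3 = x*y - y, LT = x*y.

S(f_1,f_2): lcm = x*y. S = -y.
  reduce S modulo (f_1, f_2, f_3):
  remainder -y ≠ 0; add h_4 = -y to the basis.

The other S-polynomials (S(f_1,f_3), S(f_2,f_3), S(f_1,h_4), S(f_2,h_4), S(f_3,h_4)) all reduce to 0 modulo the current basis, so we have a Gröbner basis.
Inter-reduce: drop elements whose leading term is divisible by another's, tail-reduce, and make monic.
Reduced Gröbner basis: {x + 3, y}.
Label its elements g_1 = x + 3, g_2 = y.

Reduce p = 3*x**2 - x*y + x - 3*y - 3 modulo G:
  leading term x**2: subtract (3*x)·g_1 from 3*x**2 - x*y + x - 3*y - 3 → -x*y - x - 3*y - 3
  leading term x*y: subtract (-y)·g_1 from -x*y - x - 3*y - 3 → -x - 3
  leading term x: subtract (-1)·g_1 from -x - 3 → 0
  normal form = 0.
Since the normal form is 0, p ∈ I.

The remainder on division by a Gröbner basis is unique — it is the normal form.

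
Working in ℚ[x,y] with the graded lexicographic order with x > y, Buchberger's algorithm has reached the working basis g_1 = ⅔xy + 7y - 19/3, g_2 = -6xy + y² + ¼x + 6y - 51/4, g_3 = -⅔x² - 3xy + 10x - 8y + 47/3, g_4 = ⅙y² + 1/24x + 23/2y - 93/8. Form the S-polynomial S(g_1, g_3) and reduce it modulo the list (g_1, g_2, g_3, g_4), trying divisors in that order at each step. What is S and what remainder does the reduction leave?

lcm(LM(g_1), LM(g_3)) = x²y.
S = (lcm/LT(g_1))·g_1 − (lcm/LT(g_3))·g_3 = -9/2xy² + 51/2xy - 12y² - 19/2x + 47/2y.
Reduce S modulo (g_1, g_2, g_3, g_4) in that order:
  leading term xy²: subtract (-27/4y)·g_1 from -9/2xy² + 51/2xy - 12y² - 19/2x + 47/2y → 51/2xy + 141/4y² - 19/2x - 77/4y
  leading term xy: subtract (153/4)·g_1 from 51/2xy + 141/4y² - 19/2x - 77/4y → 141/4y² - 19/2x - 287y + 969/4
  leading term y²: subtract (423/2)·g_4 from 141/4y² - 19/2x - 287y + 969/4 → -293/16x - 10877/4y + 43215/16
  leading term x: no divisor's leading term divides it; move -293/16x to the remainder.
  leading term y: no divisor's leading term divides it; move -10877/4y to the remainder.
  leading term 1: no divisor's leading term divides it; move 43215/16 to the remainder.
The remainder -293/16x - 10877/4y + 43215/16 is nonzero, so it would be added as the next basis element.

S(g_1, g_3) = -9/2xy² + 51/2xy - 12y² - 19/2x + 47/2y; remainder on division = -293/16x - 10877/4y + 43215/16.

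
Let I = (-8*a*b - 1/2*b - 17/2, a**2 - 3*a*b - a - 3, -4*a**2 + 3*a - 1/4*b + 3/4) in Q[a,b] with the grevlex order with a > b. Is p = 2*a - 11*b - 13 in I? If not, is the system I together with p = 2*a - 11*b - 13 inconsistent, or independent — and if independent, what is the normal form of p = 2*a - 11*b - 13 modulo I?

2*a - 11*b - 13 lies in I (it reduces to 0).

First compute the reduced Gröbner basis of I by Buchberger's algorithm.
f_1 = -8*a*b - 1/2*b - 17/2, LT = a*b.
f_2 = a**2 - 3*a*b - a - 3, LT = a**2.
f_3 = -4*a**2 + 3*a - 1/4*b + 3/4, LT = a**2.

S(f_1,f_2): lcm = a**2*b. S = 3*a*b**2 + 17/16*a*b + 17/16*a + 3*b.
  reduce S modulo (f_1, f_2, f_3):
  remainder -3/16*b**2 + 17/16*a - 65/256*b - 289/256 ≠ 0; add h_4 = -3/16*b**2 + 17/16*a - 65/256*b - 289/256 to the basis.

S(f_1,f_3): lcm = a**2*b. S = 13/16*a*b - 1/16*b**2 + 17/16*a + 3/16*b.
  reduce S modulo (f_1, f_2, f_3, h_4):
  remainder 17/24*a + 85/384*b - 187/384 ≠ 0; add h_5 = 17/24*a + 85/384*b - 187/384 to the basis.

S(f_2,f_3): lcm = a**2. S = -3*a*b - 1/4*a - 1/16*b - 45/16.
  reduce S modulo (f_1, f_2, f_3, h_4, h_5):
  remainder 13/64*b + 13/64 ≠ 0; add h_6 = 13/64*b + 13/64 to the basis.

The other S-polynomials (S(f_1,h_4), S(f_2,h_4), S(f_3,h_4), S(f_1,h_5), S(f_2,h_5), S(f_3,h_5), S(h_4,h_5), S(f_1,h_6), S(f_2,h_6), S(f_3,h_6), S(h_4,h_6), S(h_5,h_6)) all reduce to 0 modulo the current basis, so we have a Gröbner basis.
Inter-reduce: drop elements whose leading term is divisible by another's, tail-reduce, and make monic.
Reduced Gröbner basis: {a - 1, b + 1}.
Label its elements g_1 = a - 1, g_2 = b + 1.

Reduce p = 2*a - 11*b - 13 modulo G:
  leading term a: subtract (2)·g_1 from 2*a - 11*b - 13 → -11*b - 11
  leading term b: subtract (-11)·g_2 from -11*b - 11 → 0
  normal form = 0.
Since the normal form is 0, p ∈ I.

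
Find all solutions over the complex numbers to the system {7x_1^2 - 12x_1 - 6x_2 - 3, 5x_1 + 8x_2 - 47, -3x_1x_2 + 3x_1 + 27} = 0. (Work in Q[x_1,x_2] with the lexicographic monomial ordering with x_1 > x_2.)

{(3, 4)}

Compute a lex Gröbner basis by Buchberger's algorithm.
f_1 = 7x_1^2 - 12x_1 - 6x_2 - 3, LT = x_1^2.
f_2 = 5x_1 + 8x_2 - 47, LT = x_1.
f_3 = -3x_1x_2 + 3x_1 + 27, LT = x_1x_2.

S(f_1,f_2): lcm = x_1^2. S = -8/5x_1x_2 + 269/35x_1 - 6/7x_2 - 3/7.
  leading term x_1x_2: subtract (-8/25x_2)·f_2 from -8/5x_1x_2 + 269/35x_1 - 6/7x_2 - 3/7 → 269/35x_1 + 64/25x_2^2 - 2782/175x_2 - 3/7
  leading term x_1: subtract (269/175)·f_2 from 269/35x_1 + 64/25x_2^2 - 2782/175x_2 - 3/7 → 64/25x_2^2 - 4934/175x_2 + 12568/175
  leading term x_2^2: no divisor's leading term divides it; move 64/25x_2^2 to the remainder.
  leading term x_2: no divisor's leading term divides it; move -4934/175x_2 to the remainder.
  leading term 1: no divisor's leading term divides it; move 12568/175 to the remainder.
  remainder 64/25x_2^2 - 4934/175x_2 + 12568/175 ≠ 0; add h_4 = 64/25x_2^2 - 4934/175x_2 + 12568/175 to the basis.

S(f_1,f_3): lcm = x_1^2x_2. S = x_1^2 - 12/7x_1x_2 + 9x_1 - 6/7x_2^2 - 3/7x_2.
  leading term x_1^2: subtract (1/7)·f_1 from x_1^2 - 12/7x_1x_2 + 9x_1 - 6/7x_2^2 - 3/7x_2 → -12/7x_1x_2 + 75/7x_1 - 6/7x_2^2 + 3/7x_2 + 3/7
  leading term x_1x_2: subtract (-12/35x_2)·f_2 from -12/7x_1x_2 + 75/7x_1 - 6/7x_2^2 + 3/7x_2 + 3/7 → 75/7x_1 + 66/35x_2^2 - 549/35x_2 + 3/7
  leading term x_1: subtract (15/7)·f_2 from 75/7x_1 + 66/35x_2^2 - 549/35x_2 + 3/7 → 66/35x_2^2 - 1149/35x_2 + 708/7
  leading term x_2^2: subtract (165/224)·h_4 from 66/35x_2^2 - 1149/35x_2 + 708/7 → -47277/3920x_2 + 47277/980
  leading term x_2: no divisor's leading term divides it; move -47277/3920x_2 to the remainder.
  leading term 1: no divisor's leading term divides it; move 47277/980 to the remainder.
  remainder -47277/3920x_2 + 47277/980 ≠ 0; add h_5 = -47277/3920x_2 + 47277/980 to the basis.

The other S-polynomials (S(f_2,f_3), S(f_1,h_4), S(f_2,h_4), S(f_3,h_4), S(f_1,h_5), S(f_2,h_5), S(f_3,h_5), S(h_4,h_5)) all reduce to 0 modulo the current basis, so we have a Gröbner basis.
Inter-reduce: drop elements whose leading term is divisible by another's, tail-reduce, and make monic.
Reduced Gröbner basis: {x_1 - 3, x_2 - 4}.

A lex Gröbner basis eliminates variables successively. Here x_2 - 4 depends only on x_2, with roots {4}; lifting each root through the earlier basis elements recovers the full solutions.
  x_2 = 4: the earlier basis element becomes x_1 - 3 = 0, giving x_1 = 3 — point (3, 4).
Substituting each solution back into the original system confirms all equations vanish.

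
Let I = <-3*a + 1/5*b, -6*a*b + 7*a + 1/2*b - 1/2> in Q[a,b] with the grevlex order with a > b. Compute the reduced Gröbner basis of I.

G = {b**2 - 29/12*b + 5/4, a - 1/15*b}

f_1 = -3*a + 1/5*b, LT = a.
f_2 = -6*a*b + 7*a + 1/2*b - 1/2, LT = a*b.

S(f_1,f_2): lcm = a*b. S = -1/15*b**2 + 7/6*a + 1/12*b - 1/12.
  reduce S modulo (f_1, f_2):
  remainder -1/15*b**2 + 29/180*b - 1/12 ≠ 0; add g_3 = -1/15*b**2 + 29/180*b - 1/12 to the basis.

The other S-polynomials (S(f_1,g_3), S(f_2,g_3)) all reduce to 0 modulo the current basis, so we have a Gröbner basis.
Inter-reduce: drop elements whose leading term is divisible by another's, tail-reduce, and make monic.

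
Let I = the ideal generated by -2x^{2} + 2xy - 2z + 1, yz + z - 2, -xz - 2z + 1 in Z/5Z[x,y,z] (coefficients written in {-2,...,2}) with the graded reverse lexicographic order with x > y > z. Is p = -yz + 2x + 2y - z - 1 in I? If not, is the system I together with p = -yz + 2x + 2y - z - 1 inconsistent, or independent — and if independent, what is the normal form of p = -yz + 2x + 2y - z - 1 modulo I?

First compute the reduced Gröbner basis of I by Buchberger's algorithm.
f_1 = -2x^{2} + 2xy - 2z + 1, LT = x^{2}.
f_2 = yz + z - 2, LT = yz.
f_3 = -xz - 2z + 1, LT = xz.

S(f_1,f_3): lcm = x^{2}z. S = -xyz - 2xz + z^{2} + x + 2z.
  leading term xyz: subtract (-x)·f_2 from -xyz - 2xz + z^{2} + x + 2z → -xz + z^{2} - x + 2z
  leading term xz: subtract (1)·f_3 from -xz + z^{2} - x + 2z → z^{2} - x - z - 1
  leading term z^{2}: no divisor's leading term divides it; move z^{2} to the remainder.
  leading term x: no divisor's leading term divides it; move -x to the remainder.
  leading term z: no divisor's leading term divides it; move -z to the remainder.
  leading term 1: no divisor's leading term divides it; move -1 to the remainder.
  remainder z^{2} - x - z - 1 ≠ 0; add h_4 = z^{2} - x - z - 1 to the basis.

S(f_2,f_3): lcm = xyz. S = xz - 2yz - 2x + y.
  leading term xz: subtract (-1)·f_3 from xz - 2yz - 2x + y → -2yz - 2x + y - 2z + 1
  leading term yz: subtract (-2)·f_2 from -2yz - 2x + y - 2z + 1 → -2x + y + 2
  leading term x: no divisor's leading term divides it; move -2x to the remainder.
  leading term y: no divisor's leading term divides it; move y to the remainder.
  leading term 1: no divisor's leading term divides it; move 2 to the remainder.
  remainder -2x + y + 2 ≠ 0; add h_5 = -2x + y + 2 to the basis.

S(f_2,h_4): lcm = yz^{2}. S = xy + yz + z^{2} + y - 2z.
  leading term xy: subtract (2y)·h_5 from xy + yz + z^{2} + y - 2z → -2y^{2} + yz + z^{2} + 2y - 2z
  leading term y^{2}: no divisor's leading term divides it; move -2y^{2} to the remainder.
  leading term yz: subtract (1)·f_2 from yz + z^{2} + 2y - 2z → z^{2} + 2y + 2z + 2
  leading term z^{2}: subtract (1)·h_4 from z^{2} + 2y + 2z + 2 → x + 2y - 2z - 2
  leading term x: subtract (2)·h_5 from x + 2y - 2z - 2 → -2z - 1
  leading term z: no divisor's leading term divides it; move -2z to the remainder.
  leading term 1: no divisor's leading term divides it; move -1 to the remainder.
  remainder -2y^{2} - 2z - 1 ≠ 0; add h_6 = -2y^{2} - 2z - 1 to the basis.

The other S-polynomials (S(f_1,f_2), S(f_1,h_4), S(f_3,h_4), S(f_1,h_5), S(f_2,h_5), S(f_3,h_5), S(h_4,h_5), S(f_1,h_6), S(f_2,h_6), S(f_3,h_6), S(h_4,h_6), S(h_5,h_6)) all reduce to 0 modulo the current basis, so we have a Gröbner basis.
Inter-reduce: drop elements whose leading term is divisible by another's, tail-reduce, and make monic.
Reduced Gröbner basis: {y^{2} + z - 2, yz + z - 2, z^{2} + 2y - z - 2, x + 2y - 1}.
Label its elements g_1 = y^{2} + z - 2, g_2 = yz + z - 2, g_3 = z^{2} + 2y - z - 2, g_4 = x + 2y - 1.

Reduce p = -yz + 2x + 2y - z - 1 modulo G:
  leading term yz: subtract (-1)·g_2 from -yz + 2x + 2y - z - 1 → 2x + 2y + 2
  leading term x: subtract (2)·g_4 from 2x + 2y + 2 → -2y - 1
  leading term y: no divisor's leading term divides it; move -2y to the remainder.
  leading term 1: no divisor's leading term divides it; move -1 to the remainder.
  normal form = -2y - 1.
The normal form is nonzero, so p ∉ I. Since p minus its normal form lies in I, I + (p) = I + (r) where r = -2y - 1; decide whether this ideal is the whole ring.
Run Buchberger on G together with r (pairs among the g_i already reduce to 0 since G is a Gröbner basis):
g_1 = y^{2} + z - 2, LT = y^{2}.
g_2 = yz + z - 2, LT = yz.
g_3 = z^{2} + 2y - z - 2, LT = z^{2}.
g_4 = x + 2y - 1, LT = x.
r = -2y - 1, LT = y.

S(g_1,r): lcm = y^{2}. S = 2y + z - 2.
  leading term y: subtract (-1)·r from 2y + z - 2 → z + 2
  leading term z: no divisor's leading term divides it; move z to the remainder.
  leading term 1: no divisor's leading term divides it; move 2 to the remainder.
  remainder z + 2 ≠ 0; add m_6 = z + 2 to the basis.

S(g_2,r): lcm = yz. S = -2z - 2.
  leading term z: subtract (-2)·m_6 from -2z - 2 → 2
  leading term 1: no divisor's leading term divides it; move 2 to the remainder.
  remainder 2 ≠ 0; add m_7 = 2 to the basis.

The other S-polynomials (S(g_1,g_2), S(g_1,g_3), S(g_1,g_4), S(g_2,g_3), S(g_2,g_4), S(g_3,g_4), S(g_3,r), S(g_4,r), S(g_1,m_6), S(g_2,m_6), S(g_3,m_6), S(g_4,m_6), S(r,m_6), S(g_1,m_7), S(g_2,m_7), S(g_3,m_7), S(g_4,m_7), S(r,m_7), S(m_6,m_7)) all reduce to 0 modulo the current basis, so we have a Gröbner basis.
Inter-reduce: drop elements whose leading term is divisible by another's, tail-reduce, and make monic.
Reduced Gröbner basis: {1}.
The reduced Gröbner basis of I + (p) is {1}: the ideal is the whole ring, so the enlarged system has no common solution — adjoining p is inconsistent.

Adjoining -yz + 2x + 2y - z - 1 makes the ideal the whole ring: the system is inconsistent.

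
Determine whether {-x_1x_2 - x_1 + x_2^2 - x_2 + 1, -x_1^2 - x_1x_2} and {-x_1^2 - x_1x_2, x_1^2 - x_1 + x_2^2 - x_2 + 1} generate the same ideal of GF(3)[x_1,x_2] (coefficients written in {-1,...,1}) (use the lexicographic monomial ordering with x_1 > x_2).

Equality of ideals is decidable: compute both reduced Gröbner bases (unique for the ordering) and check whether they agree.
Buchberger on the first generating set:
f_1 = -x_1x_2 - x_1 + x_2^2 - x_2 + 1, LT = x_1x_2.
f_2 = -x_1^2 - x_1x_2, LT = x_1^2.

S(f_1,f_2): lcm = x_1^2x_2. S = x_1^2 + x_1x_2^2 + x_1x_2 - x_1.
  reduce S modulo (f_1, f_2):
  remainder x_2^3 + x_2^2 - x_2 - 1 ≠ 0; add g_3 = x_2^3 + x_2^2 - x_2 - 1 to the basis.

The other S-polynomials (S(f_1,g_3), S(f_2,g_3)) all reduce to 0 modulo the current basis, so we have a Gröbner basis.
Inter-reduce: drop elements whose leading term is divisible by another's, tail-reduce, and make monic.
Reduced Gröbner basis: {x_1^2 - x_1 + x_2^2 - x_2 + 1, x_1x_2 + x_1 - x_2^2 + x_2 - 1, x_2^3 + x_2^2 - x_2 - 1}.

Buchberger on the second generating set:
h_1 = -x_1^2 - x_1x_2, LT = x_1^2.
h_2 = x_1^2 - x_1 + x_2^2 - x_2 + 1, LT = x_1^2.

S(h_1,h_2): lcm = x_1^2. S = x_1x_2 + x_1 - x_2^2 + x_2 - 1.
  reduce S modulo (h_1, h_2):
  remainder x_1x_2 + x_1 - x_2^2 + x_2 - 1 ≠ 0; add k_3 = x_1x_2 + x_1 - x_2^2 + x_2 - 1 to the basis.

S(h_1,k_3): lcm = x_1^2x_2. S = -x_1^2 - x_1x_2^2 - x_1x_2 + x_1.
  reduce S modulo (h_1, h_2, k_3):
  remainder -x_2^3 - x_2^2 + x_2 + 1 ≠ 0; add k_4 = -x_2^3 - x_2^2 + x_2 + 1 to the basis.

The other S-polynomials (S(h_2,k_3), S(h_1,k_4), S(h_2,k_4), S(k_3,k_4)) all reduce to 0 modulo the current basis, so we have a Gröbner basis.
Inter-reduce: drop elements whose leading term is divisible by another's, tail-reduce, and make monic.
Reduced Gröbner basis: {x_1^2 - x_1 + x_2^2 - x_2 + 1, x_1x_2 + x_1 - x_2^2 + x_2 - 1, x_2^3 + x_2^2 - x_2 - 1}.

Same reduced basis, so the two generating sets span the same ideal.
The same test decides containment: I ⊆ J iff every generator of I reduces to 0 modulo a Gröbner basis of J.

Yes, the ideals are equal.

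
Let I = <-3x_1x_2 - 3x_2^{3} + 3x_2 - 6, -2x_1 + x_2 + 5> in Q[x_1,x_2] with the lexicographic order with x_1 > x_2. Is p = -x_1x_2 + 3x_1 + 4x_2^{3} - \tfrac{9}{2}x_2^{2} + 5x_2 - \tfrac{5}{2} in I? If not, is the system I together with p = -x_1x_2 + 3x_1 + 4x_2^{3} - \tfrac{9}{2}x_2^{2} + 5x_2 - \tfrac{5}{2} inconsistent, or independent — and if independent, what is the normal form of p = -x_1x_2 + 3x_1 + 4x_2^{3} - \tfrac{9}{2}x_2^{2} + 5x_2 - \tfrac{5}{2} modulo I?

First compute the reduced Gröbner basis of I by Buchberger's algorithm.
f_1 = -3x_1x_2 - 3x_2^{3} + 3x_2 - 6, LT = x_1x_2.
f_2 = -2x_1 + x_2 + 5, LT = x_1.

S(f_1,f_2): lcm = x_1x_2. S = x_2^{3} + \tfrac{1}{2}x_2^{2} + \tfrac{3}{2}x_2 + 2.
  leading term x_2^{3}: no divisor's leading term divides it; move x_2^{3} to the remainder.
  leading term x_2^{2}: no divisor's leading term divides it; move \tfrac{1}{2}x_2^{2} to the remainder.
  leading term x_2: no divisor's leading term divides it; move \tfrac{3}{2}x_2 to the remainder.
  leading term 1: no divisor's leading term divides it; move 2 to the remainder.
  remainder x_2^{3} + \tfrac{1}{2}x_2^{2} + \tfrac{3}{2}x_2 + 2 ≠ 0; add h_3 = x_2^{3} + \tfrac{1}{2}x_2^{2} + \tfrac{3}{2}x_2 + 2 to the basis.

The other S-polynomials (S(f_1,h_3), S(f_2,h_3)) all reduce to 0 modulo the current basis, so we have a Gröbner basis.
Inter-reduce: drop elements whose leading term is divisible by another's, tail-reduce, and make monic.
Reduced Gröbner basis: {x_1 - \tfrac{1}{2}x_2 - \tfrac{5}{2}, x_2^{3} + \tfrac{1}{2}x_2^{2} + \tfrac{3}{2}x_2 + 2}.
Label its elements g_1 = x_1 - \tfrac{1}{2}x_2 - \tfrac{5}{2}, g_2 = x_2^{3} + \tfrac{1}{2}x_2^{2} + \tfrac{3}{2}x_2 + 2.

Reduce p = -x_1x_2 + 3x_1 + 4x_2^{3} - \tfrac{9}{2}x_2^{2} + 5x_2 - \tfrac{5}{2} modulo G:
  leading term x_1x_2: subtract (-x_2)·g_1 from -x_1x_2 + 3x_1 + 4x_2^{3} - \tfrac{9}{2}x_2^{2} + 5x_2 - \tfrac{5}{2} → 3x_1 + 4x_2^{3} - 5x_2^{2} + \tfrac{5}{2}x_2 - \tfrac{5}{2}
  leading term x_1: subtract (3)·g_1 from 3x_1 + 4x_2^{3} - 5x_2^{2} + \tfrac{5}{2}x_2 - \tfrac{5}{2} → 4x_2^{3} - 5x_2^{2} + 4x_2 + 5
  leading term x_2^{3}: subtract (4)·g_2 from 4x_2^{3} - 5x_2^{2} + 4x_2 + 5 → -7x_2^{2} - 2x_2 - 3
  leading term x_2^{2}: no divisor's leading term divides it; move -7x_2^{2} to the remainder.
  leading term x_2: no divisor's leading term divides it; move -2x_2 to the remainder.
  leading term 1: no divisor's leading term divides it; move -3 to the remainder.
  normal form = -7x_2^{2} - 2x_2 - 3.
The normal form is nonzero, so p ∉ I. Since p minus its normal form lies in I, I + (p) = I + (r) where r = -7x_2^{2} - 2x_2 - 3; decide whether this ideal is the whole ring.
Run Buchberger on G together with r (pairs among the g_i already reduce to 0 since G is a Gröbner basis):
g_1 = x_1 - \tfrac{1}{2}x_2 - \tfrac{5}{2}, LT = x_1.
g_2 = x_2^{3} + \tfrac{1}{2}x_2^{2} + \tfrac{3}{2}x_2 + 2, LT = x_2^{3}.
r = -7x_2^{2} - 2x_2 - 3, LT = x_2^{2}.

S(g_2,r): lcm = x_2^{3}. S = \tfrac{3}{14}x_2^{2} + \tfrac{15}{14}x_2 + 2.
  leading term x_2^{2}: subtract (-\tfrac{3}{98})·r from \tfrac{3}{14}x_2^{2} + \tfrac{15}{14}x_2 + 2 → \tfrac{99}{98}x_2 + \tfrac{187}{98}
  leading term x_2: no divisor's leading term divides it; move \tfrac{99}{98}x_2 to the remainder.
  leading term 1: no divisor's leading term divides it; move \tfrac{187}{98} to the remainder.
  remainder \tfrac{99}{98}x_2 + \tfrac{187}{98} ≠ 0; add m_4 = \tfrac{99}{98}x_2 + \tfrac{187}{98} to the basis.

S(g_2,m_4): lcm = x_2^{3}. S = -\tfrac{25}{18}x_2^{2} + \tfrac{3}{2}x_2 + 2.
  leading term x_2^{2}: subtract (\tfrac{25}{126})·r from -\tfrac{25}{18}x_2^{2} + \tfrac{3}{2}x_2 + 2 → \tfrac{239}{126}x_2 + \tfrac{109}{42}
  leading term x_2: subtract (\tfrac{1673}{891})·m_4 from \tfrac{239}{126}x_2 + \tfrac{109}{42} → -\tfrac{80}{81}
  leading term 1: no divisor's leading term divides it; move -\tfrac{80}{81} to the remainder.
  remainder -\tfrac{80}{81} ≠ 0; add m_5 = -\tfrac{80}{81} to the basis.

The other S-polynomials (S(g_1,g_2), S(g_1,r), S(g_1,m_4), S(r,m_4), S(g_1,m_5), S(g_2,m_5), S(r,m_5), S(m_4,m_5)) all reduce to 0 modulo the current basis, so we have a Gröbner basis.
Inter-reduce: drop elements whose leading term is divisible by another's, tail-reduce, and make monic.
Reduced Gröbner basis: {1}.
The reduced Gröbner basis of I + (p) is {1}: the ideal is the whole ring, so the enlarged system has no common solution — adjoining p is inconsistent.

Adjoining -x_1x_2 + 3x_1 + 4x_2^{3} - \tfrac{9}{2}x_2^{2} + 5x_2 - \tfrac{5}{2} makes the ideal the whole ring: the system is inconsistent.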